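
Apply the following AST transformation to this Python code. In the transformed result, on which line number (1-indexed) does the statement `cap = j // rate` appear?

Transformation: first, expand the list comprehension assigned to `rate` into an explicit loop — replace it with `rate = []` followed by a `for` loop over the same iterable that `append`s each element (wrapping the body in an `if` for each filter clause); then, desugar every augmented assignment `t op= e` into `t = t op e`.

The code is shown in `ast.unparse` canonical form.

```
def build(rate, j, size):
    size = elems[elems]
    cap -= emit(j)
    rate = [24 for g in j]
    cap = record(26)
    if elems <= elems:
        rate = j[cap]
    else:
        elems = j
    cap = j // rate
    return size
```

12

Transformed code:
def build(rate, j, size):
    size = elems[elems]
    cap = cap - emit(j)
    rate = []
    for g in j:
        rate.append(24)
    cap = record(26)
    if elems <= elems:
        rate = j[cap]
    else:
        elems = j
    cap = j // rate
    return size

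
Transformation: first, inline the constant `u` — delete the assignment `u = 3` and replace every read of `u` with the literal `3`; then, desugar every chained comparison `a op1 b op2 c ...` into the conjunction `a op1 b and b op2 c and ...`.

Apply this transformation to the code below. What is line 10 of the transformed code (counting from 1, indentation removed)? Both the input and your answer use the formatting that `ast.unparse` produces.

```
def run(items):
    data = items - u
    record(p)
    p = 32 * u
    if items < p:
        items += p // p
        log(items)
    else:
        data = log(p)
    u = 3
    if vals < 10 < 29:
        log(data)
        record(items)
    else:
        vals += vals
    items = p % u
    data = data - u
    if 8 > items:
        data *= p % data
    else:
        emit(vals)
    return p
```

if vals < 10 and 10 < 29:

Transformed code:
def run(items):
    data = items - 3
    record(p)
    p = 32 * 3
    if items < p:
        items += p // p
        log(items)
    else:
        data = log(p)
    if vals < 10 and 10 < 29:
        log(data)
        record(items)
    else:
        vals += vals
    items = p % 3
    data = data - 3
    if 8 > items:
        data *= p % data
    else:
        emit(vals)
    return p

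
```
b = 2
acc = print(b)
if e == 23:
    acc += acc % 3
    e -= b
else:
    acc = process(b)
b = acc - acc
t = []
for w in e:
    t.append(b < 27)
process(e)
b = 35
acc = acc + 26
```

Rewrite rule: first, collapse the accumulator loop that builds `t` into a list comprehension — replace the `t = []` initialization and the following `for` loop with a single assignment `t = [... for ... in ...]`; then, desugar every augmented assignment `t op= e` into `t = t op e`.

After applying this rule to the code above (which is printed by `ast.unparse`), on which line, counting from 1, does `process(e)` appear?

10

Transformed code:
b = 2
acc = print(b)
if e == 23:
    acc = acc + acc % 3
    e = e - b
else:
    acc = process(b)
b = acc - acc
t = [b < 27 for w in e]
process(e)
b = 35
acc = acc + 26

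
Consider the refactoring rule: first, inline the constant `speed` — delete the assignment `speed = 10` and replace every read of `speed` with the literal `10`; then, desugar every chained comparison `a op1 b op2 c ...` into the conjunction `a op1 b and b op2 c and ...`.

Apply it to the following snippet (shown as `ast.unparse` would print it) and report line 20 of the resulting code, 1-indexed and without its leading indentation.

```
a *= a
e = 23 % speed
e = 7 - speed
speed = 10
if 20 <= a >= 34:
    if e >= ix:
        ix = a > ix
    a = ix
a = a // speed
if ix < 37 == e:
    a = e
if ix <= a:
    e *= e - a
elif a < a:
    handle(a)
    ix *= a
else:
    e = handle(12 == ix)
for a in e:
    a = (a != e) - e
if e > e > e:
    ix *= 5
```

if e > e and e > e:

Transformed code:
a *= a
e = 23 % 10
e = 7 - 10
if 20 <= a and a >= 34:
    if e >= ix:
        ix = a > ix
    a = ix
a = a // 10
if ix < 37 and 37 == e:
    a = e
if ix <= a:
    e *= e - a
elif a < a:
    handle(a)
    ix *= a
else:
    e = handle(12 == ix)
for a in e:
    a = (a != e) - e
if e > e and e > e:
    ix *= 5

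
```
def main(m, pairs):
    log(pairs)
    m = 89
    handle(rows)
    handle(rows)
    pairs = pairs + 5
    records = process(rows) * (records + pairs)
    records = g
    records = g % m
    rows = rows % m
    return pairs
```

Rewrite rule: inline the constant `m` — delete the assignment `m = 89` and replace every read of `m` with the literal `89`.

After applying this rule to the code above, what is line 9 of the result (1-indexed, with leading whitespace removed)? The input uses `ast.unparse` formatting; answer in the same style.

Transformed code:
def main(m, pairs):
    log(pairs)
    handle(rows)
    handle(rows)
    pairs = pairs + 5
    records = process(rows) * (records + pairs)
    records = g
    records = g % 89
    rows = rows % 89
    return pairs

rows = rows % 89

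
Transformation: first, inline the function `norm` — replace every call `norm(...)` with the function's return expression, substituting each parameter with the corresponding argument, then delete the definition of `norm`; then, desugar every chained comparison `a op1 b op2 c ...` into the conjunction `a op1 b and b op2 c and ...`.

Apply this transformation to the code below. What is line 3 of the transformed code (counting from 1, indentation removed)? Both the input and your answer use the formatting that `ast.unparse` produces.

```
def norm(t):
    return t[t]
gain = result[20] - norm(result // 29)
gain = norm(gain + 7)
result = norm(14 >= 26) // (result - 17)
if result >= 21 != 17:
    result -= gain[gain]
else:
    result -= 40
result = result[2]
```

result = (14 >= 26)[14 >= 26] // (result - 17)

Transformed code:
gain = result[20] - (result // 29)[result // 29]
gain = (gain + 7)[gain + 7]
result = (14 >= 26)[14 >= 26] // (result - 17)
if result >= 21 and 21 != 17:
    result -= gain[gain]
else:
    result -= 40
result = result[2]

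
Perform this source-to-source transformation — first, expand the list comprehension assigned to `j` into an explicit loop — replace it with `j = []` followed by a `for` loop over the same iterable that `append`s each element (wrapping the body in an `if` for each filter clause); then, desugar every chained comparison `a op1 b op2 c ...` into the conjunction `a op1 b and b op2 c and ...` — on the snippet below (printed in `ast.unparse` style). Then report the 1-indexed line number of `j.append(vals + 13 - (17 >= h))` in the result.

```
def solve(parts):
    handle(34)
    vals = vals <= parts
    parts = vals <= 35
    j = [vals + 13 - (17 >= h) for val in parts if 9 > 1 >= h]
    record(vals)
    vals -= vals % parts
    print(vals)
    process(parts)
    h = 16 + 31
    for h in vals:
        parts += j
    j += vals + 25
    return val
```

Transformed code:
def solve(parts):
    handle(34)
    vals = vals <= parts
    parts = vals <= 35
    j = []
    for val in parts:
        if 9 > 1 and 1 >= h:
            j.append(vals + 13 - (17 >= h))
    record(vals)
    vals -= vals % parts
    print(vals)
    process(parts)
    h = 16 + 31
    for h in vals:
        parts += j
    j += vals + 25
    return val

8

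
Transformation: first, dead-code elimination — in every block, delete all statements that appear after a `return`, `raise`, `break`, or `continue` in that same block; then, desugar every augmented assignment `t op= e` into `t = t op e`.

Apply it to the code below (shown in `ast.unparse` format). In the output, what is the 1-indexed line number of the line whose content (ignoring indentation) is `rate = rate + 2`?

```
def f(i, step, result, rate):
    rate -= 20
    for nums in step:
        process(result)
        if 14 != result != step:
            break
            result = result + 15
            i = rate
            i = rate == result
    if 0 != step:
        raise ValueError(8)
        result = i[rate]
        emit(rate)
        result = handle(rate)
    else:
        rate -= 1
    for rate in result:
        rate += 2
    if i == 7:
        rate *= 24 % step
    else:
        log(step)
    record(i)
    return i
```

12

Transformed code:
def f(i, step, result, rate):
    rate = rate - 20
    for nums in step:
        process(result)
        if 14 != result != step:
            break
    if 0 != step:
        raise ValueError(8)
    else:
        rate = rate - 1
    for rate in result:
        rate = rate + 2
    if i == 7:
        rate = rate * (24 % step)
    else:
        log(step)
    record(i)
    return i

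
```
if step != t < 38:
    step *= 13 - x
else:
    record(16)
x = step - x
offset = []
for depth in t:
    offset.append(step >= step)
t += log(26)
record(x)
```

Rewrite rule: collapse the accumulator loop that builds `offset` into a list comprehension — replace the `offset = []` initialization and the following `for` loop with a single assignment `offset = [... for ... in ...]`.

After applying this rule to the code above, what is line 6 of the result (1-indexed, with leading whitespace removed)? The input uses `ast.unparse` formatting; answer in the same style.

Transformed code:
if step != t < 38:
    step *= 13 - x
else:
    record(16)
x = step - x
offset = [step >= step for depth in t]
t += log(26)
record(x)

offset = [step >= step for depth in t]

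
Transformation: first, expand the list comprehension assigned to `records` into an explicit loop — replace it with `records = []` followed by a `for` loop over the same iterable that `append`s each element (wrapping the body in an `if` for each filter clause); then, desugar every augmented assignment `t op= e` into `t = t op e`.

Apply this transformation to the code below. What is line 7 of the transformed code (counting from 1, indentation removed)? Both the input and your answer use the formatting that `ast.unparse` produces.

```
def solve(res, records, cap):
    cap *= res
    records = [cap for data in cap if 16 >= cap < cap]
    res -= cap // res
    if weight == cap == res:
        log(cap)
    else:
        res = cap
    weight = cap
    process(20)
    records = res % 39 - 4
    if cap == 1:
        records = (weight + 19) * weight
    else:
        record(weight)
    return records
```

res = res - cap // res

Transformed code:
def solve(res, records, cap):
    cap = cap * res
    records = []
    for data in cap:
        if 16 >= cap < cap:
            records.append(cap)
    res = res - cap // res
    if weight == cap == res:
        log(cap)
    else:
        res = cap
    weight = cap
    process(20)
    records = res % 39 - 4
    if cap == 1:
        records = (weight + 19) * weight
    else:
        record(weight)
    return records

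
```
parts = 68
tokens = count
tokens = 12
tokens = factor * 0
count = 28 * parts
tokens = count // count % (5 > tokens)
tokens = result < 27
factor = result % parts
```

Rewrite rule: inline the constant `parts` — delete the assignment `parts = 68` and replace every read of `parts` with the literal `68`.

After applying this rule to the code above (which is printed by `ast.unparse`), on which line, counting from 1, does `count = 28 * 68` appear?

Transformed code:
tokens = count
tokens = 12
tokens = factor * 0
count = 28 * 68
tokens = count // count % (5 > tokens)
tokens = result < 27
factor = result % 68

4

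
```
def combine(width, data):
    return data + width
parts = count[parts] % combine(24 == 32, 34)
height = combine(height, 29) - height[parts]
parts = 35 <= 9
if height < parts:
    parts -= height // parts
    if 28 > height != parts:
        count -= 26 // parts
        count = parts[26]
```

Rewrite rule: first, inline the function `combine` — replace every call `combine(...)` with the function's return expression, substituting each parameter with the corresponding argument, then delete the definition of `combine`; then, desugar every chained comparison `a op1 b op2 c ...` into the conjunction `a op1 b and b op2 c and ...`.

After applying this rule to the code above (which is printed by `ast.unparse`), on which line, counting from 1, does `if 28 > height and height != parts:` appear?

6

Transformed code:
parts = count[parts] % (34 + (24 == 32))
height = 29 + height - height[parts]
parts = 35 <= 9
if height < parts:
    parts -= height // parts
    if 28 > height and height != parts:
        count -= 26 // parts
        count = parts[26]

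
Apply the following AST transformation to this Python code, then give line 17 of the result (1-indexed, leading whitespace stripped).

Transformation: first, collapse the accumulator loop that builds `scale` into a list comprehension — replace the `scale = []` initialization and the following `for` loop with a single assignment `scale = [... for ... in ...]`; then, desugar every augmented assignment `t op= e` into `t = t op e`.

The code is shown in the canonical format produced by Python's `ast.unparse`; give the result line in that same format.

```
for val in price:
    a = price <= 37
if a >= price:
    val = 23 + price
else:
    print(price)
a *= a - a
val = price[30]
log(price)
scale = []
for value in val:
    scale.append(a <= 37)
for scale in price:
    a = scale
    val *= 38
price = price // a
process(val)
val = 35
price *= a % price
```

price = price * (a % price)

Transformed code:
for val in price:
    a = price <= 37
if a >= price:
    val = 23 + price
else:
    print(price)
a = a * (a - a)
val = price[30]
log(price)
scale = [a <= 37 for value in val]
for scale in price:
    a = scale
    val = val * 38
price = price // a
process(val)
val = 35
price = price * (a % price)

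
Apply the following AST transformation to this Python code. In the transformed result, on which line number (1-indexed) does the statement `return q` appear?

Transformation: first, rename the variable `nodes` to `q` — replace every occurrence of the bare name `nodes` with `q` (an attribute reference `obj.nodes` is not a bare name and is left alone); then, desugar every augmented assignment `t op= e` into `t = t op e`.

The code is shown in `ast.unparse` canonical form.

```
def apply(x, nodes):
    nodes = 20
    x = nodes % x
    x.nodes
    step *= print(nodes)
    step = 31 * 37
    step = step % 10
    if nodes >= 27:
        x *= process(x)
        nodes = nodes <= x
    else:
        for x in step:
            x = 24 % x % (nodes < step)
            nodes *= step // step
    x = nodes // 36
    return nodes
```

Transformed code:
def apply(x, q):
    q = 20
    x = q % x
    x.nodes
    step = step * print(q)
    step = 31 * 37
    step = step % 10
    if q >= 27:
        x = x * process(x)
        q = q <= x
    else:
        for x in step:
            x = 24 % x % (q < step)
            q = q * (step // step)
    x = q // 36
    return q

16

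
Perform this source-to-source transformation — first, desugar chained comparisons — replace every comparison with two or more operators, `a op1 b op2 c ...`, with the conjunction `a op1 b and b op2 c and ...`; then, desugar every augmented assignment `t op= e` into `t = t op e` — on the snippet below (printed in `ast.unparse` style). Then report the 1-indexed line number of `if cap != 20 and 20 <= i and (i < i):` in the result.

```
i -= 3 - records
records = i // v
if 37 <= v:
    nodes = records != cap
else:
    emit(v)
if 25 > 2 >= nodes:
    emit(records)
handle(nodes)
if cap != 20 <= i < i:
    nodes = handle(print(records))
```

Transformed code:
i = i - (3 - records)
records = i // v
if 37 <= v:
    nodes = records != cap
else:
    emit(v)
if 25 > 2 and 2 >= nodes:
    emit(records)
handle(nodes)
if cap != 20 and 20 <= i and (i < i):
    nodes = handle(print(records))

10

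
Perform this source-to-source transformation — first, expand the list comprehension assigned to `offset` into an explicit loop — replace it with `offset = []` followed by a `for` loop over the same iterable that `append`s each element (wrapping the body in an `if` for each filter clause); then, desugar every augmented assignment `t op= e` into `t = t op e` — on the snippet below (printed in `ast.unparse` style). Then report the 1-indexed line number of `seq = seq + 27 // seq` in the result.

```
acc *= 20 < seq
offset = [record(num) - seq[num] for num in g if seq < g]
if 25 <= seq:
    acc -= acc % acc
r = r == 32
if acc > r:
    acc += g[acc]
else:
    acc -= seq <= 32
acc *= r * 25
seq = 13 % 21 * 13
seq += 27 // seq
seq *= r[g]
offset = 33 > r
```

15

Transformed code:
acc = acc * (20 < seq)
offset = []
for num in g:
    if seq < g:
        offset.append(record(num) - seq[num])
if 25 <= seq:
    acc = acc - acc % acc
r = r == 32
if acc > r:
    acc = acc + g[acc]
else:
    acc = acc - (seq <= 32)
acc = acc * (r * 25)
seq = 13 % 21 * 13
seq = seq + 27 // seq
seq = seq * r[g]
offset = 33 > r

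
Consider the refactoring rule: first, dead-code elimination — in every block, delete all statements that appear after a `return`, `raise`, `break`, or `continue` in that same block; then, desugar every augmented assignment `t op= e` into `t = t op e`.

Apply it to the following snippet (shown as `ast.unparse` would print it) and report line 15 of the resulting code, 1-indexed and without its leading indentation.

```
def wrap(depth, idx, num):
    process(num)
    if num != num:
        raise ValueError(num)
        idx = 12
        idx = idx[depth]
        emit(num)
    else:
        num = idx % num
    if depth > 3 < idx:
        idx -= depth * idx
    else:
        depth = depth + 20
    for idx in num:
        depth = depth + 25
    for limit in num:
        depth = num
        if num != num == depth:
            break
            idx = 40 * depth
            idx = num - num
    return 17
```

if num != num == depth:

Transformed code:
def wrap(depth, idx, num):
    process(num)
    if num != num:
        raise ValueError(num)
    else:
        num = idx % num
    if depth > 3 < idx:
        idx = idx - depth * idx
    else:
        depth = depth + 20
    for idx in num:
        depth = depth + 25
    for limit in num:
        depth = num
        if num != num == depth:
            break
    return 17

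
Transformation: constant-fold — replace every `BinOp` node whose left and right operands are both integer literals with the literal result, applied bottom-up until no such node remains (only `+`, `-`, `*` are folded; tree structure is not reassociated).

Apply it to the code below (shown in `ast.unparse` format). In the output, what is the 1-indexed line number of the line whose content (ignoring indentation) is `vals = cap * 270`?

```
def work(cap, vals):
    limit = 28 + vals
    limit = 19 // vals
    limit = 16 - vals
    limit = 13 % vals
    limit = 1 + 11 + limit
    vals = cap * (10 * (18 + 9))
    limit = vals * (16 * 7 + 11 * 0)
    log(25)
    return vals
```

Transformed code:
def work(cap, vals):
    limit = 28 + vals
    limit = 19 // vals
    limit = 16 - vals
    limit = 13 % vals
    limit = 12 + limit
    vals = cap * 270
    limit = vals * 112
    log(25)
    return vals

7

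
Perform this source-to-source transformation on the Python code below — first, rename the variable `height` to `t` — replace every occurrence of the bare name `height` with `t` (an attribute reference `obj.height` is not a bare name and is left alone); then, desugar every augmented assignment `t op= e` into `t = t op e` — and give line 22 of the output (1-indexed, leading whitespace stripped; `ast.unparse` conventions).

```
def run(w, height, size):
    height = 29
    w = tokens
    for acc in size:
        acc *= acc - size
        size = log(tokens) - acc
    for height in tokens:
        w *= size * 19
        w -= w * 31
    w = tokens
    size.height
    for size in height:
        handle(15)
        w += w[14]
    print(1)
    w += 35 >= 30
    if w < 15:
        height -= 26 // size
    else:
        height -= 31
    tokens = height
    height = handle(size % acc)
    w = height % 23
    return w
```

Transformed code:
def run(w, t, size):
    t = 29
    w = tokens
    for acc in size:
        acc = acc * (acc - size)
        size = log(tokens) - acc
    for t in tokens:
        w = w * (size * 19)
        w = w - w * 31
    w = tokens
    size.height
    for size in t:
        handle(15)
        w = w + w[14]
    print(1)
    w = w + (35 >= 30)
    if w < 15:
        t = t - 26 // size
    else:
        t = t - 31
    tokens = t
    t = handle(size % acc)
    w = t % 23
    return w

t = handle(size % acc)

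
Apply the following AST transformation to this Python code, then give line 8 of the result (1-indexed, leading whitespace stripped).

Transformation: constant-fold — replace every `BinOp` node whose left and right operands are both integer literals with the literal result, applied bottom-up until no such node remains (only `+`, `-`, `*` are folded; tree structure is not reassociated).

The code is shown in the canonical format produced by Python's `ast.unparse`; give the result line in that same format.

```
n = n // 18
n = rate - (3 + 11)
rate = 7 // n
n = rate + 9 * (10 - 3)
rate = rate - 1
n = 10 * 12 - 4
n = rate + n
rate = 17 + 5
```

rate = 22

Transformed code:
n = n // 18
n = rate - 14
rate = 7 // n
n = rate + 63
rate = rate - 1
n = 116
n = rate + n
rate = 22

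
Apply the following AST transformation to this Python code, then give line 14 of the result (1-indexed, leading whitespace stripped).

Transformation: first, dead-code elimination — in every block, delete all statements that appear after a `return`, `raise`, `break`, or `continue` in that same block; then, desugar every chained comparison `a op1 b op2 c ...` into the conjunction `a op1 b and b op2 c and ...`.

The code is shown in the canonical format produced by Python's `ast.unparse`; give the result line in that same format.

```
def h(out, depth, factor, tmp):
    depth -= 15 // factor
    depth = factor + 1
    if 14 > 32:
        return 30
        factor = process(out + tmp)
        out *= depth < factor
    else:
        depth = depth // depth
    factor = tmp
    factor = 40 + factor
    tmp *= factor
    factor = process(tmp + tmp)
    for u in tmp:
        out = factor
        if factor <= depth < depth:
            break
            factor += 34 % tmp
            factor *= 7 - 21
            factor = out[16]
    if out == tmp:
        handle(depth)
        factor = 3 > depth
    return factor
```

Transformed code:
def h(out, depth, factor, tmp):
    depth -= 15 // factor
    depth = factor + 1
    if 14 > 32:
        return 30
    else:
        depth = depth // depth
    factor = tmp
    factor = 40 + factor
    tmp *= factor
    factor = process(tmp + tmp)
    for u in tmp:
        out = factor
        if factor <= depth and depth < depth:
            break
    if out == tmp:
        handle(depth)
        factor = 3 > depth
    return factor

if factor <= depth and depth < depth:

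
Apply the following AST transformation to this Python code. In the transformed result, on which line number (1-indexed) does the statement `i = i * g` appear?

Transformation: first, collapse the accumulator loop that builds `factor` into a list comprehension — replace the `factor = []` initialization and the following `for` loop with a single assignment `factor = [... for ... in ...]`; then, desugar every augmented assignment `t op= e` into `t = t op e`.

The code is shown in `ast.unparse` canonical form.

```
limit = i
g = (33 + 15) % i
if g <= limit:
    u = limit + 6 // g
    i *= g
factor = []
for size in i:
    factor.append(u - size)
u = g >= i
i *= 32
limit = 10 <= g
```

Transformed code:
limit = i
g = (33 + 15) % i
if g <= limit:
    u = limit + 6 // g
    i = i * g
factor = [u - size for size in i]
u = g >= i
i = i * 32
limit = 10 <= g

5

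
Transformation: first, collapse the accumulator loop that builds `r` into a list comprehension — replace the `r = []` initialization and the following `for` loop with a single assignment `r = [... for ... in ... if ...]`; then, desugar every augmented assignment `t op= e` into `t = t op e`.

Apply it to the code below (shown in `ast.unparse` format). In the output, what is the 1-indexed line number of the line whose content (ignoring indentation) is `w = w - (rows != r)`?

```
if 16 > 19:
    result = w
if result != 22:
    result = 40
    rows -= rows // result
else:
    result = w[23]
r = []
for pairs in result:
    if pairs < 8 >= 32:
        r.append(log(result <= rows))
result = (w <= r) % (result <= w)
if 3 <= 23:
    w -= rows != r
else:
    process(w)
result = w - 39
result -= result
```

11

Transformed code:
if 16 > 19:
    result = w
if result != 22:
    result = 40
    rows = rows - rows // result
else:
    result = w[23]
r = [log(result <= rows) for pairs in result if pairs < 8 >= 32]
result = (w <= r) % (result <= w)
if 3 <= 23:
    w = w - (rows != r)
else:
    process(w)
result = w - 39
result = result - result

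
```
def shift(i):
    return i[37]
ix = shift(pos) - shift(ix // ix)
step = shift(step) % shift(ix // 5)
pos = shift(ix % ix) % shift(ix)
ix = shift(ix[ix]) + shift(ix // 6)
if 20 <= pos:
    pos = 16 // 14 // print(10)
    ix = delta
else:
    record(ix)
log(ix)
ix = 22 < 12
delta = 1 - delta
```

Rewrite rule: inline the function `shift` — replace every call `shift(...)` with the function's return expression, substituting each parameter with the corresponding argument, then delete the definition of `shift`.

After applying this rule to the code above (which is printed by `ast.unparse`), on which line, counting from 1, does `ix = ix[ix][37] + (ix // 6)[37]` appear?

4

Transformed code:
ix = pos[37] - (ix // ix)[37]
step = step[37] % (ix // 5)[37]
pos = (ix % ix)[37] % ix[37]
ix = ix[ix][37] + (ix // 6)[37]
if 20 <= pos:
    pos = 16 // 14 // print(10)
    ix = delta
else:
    record(ix)
log(ix)
ix = 22 < 12
delta = 1 - delta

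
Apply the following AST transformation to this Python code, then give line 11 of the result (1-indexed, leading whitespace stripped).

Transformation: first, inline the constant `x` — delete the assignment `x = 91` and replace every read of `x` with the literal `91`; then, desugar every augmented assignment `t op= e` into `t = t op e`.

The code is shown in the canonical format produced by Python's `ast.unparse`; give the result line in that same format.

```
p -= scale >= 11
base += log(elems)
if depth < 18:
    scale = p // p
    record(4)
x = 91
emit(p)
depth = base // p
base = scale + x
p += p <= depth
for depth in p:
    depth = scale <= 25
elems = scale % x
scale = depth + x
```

Transformed code:
p = p - (scale >= 11)
base = base + log(elems)
if depth < 18:
    scale = p // p
    record(4)
emit(p)
depth = base // p
base = scale + 91
p = p + (p <= depth)
for depth in p:
    depth = scale <= 25
elems = scale % 91
scale = depth + 91

depth = scale <= 25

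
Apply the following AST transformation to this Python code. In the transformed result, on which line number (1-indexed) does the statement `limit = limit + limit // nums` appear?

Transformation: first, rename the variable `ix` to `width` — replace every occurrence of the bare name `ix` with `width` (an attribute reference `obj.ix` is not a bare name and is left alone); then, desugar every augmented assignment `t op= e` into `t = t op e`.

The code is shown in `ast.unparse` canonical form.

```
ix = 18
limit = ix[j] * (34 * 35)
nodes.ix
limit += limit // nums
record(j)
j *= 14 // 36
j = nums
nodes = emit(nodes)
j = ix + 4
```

4

Transformed code:
width = 18
limit = width[j] * (34 * 35)
nodes.ix
limit = limit + limit // nums
record(j)
j = j * (14 // 36)
j = nums
nodes = emit(nodes)
j = width + 4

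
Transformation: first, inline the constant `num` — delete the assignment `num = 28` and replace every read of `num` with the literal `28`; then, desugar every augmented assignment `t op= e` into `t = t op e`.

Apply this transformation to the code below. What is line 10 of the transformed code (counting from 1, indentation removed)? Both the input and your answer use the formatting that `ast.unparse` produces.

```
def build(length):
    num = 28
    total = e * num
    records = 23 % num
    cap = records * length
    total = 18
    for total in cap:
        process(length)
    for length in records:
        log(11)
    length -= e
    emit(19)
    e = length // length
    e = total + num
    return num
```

length = length - e

Transformed code:
def build(length):
    total = e * 28
    records = 23 % 28
    cap = records * length
    total = 18
    for total in cap:
        process(length)
    for length in records:
        log(11)
    length = length - e
    emit(19)
    e = length // length
    e = total + 28
    return 28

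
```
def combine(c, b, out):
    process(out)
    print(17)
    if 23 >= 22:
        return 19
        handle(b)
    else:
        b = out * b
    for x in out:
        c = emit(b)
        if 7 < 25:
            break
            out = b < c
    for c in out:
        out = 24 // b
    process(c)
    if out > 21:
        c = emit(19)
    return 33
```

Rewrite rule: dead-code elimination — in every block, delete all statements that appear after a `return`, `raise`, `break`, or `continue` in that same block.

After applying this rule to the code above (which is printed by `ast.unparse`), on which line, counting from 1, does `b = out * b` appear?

Transformed code:
def combine(c, b, out):
    process(out)
    print(17)
    if 23 >= 22:
        return 19
    else:
        b = out * b
    for x in out:
        c = emit(b)
        if 7 < 25:
            break
    for c in out:
        out = 24 // b
    process(c)
    if out > 21:
        c = emit(19)
    return 33

7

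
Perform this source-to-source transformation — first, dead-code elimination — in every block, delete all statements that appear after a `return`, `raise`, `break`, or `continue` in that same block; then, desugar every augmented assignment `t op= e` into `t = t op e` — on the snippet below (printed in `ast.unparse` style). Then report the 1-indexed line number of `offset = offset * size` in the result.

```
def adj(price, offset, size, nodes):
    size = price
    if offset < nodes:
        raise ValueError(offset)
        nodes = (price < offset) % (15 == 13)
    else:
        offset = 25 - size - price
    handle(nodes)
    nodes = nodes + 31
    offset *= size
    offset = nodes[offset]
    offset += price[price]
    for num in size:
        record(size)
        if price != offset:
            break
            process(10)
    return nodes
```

Transformed code:
def adj(price, offset, size, nodes):
    size = price
    if offset < nodes:
        raise ValueError(offset)
    else:
        offset = 25 - size - price
    handle(nodes)
    nodes = nodes + 31
    offset = offset * size
    offset = nodes[offset]
    offset = offset + price[price]
    for num in size:
        record(size)
        if price != offset:
            break
    return nodes

9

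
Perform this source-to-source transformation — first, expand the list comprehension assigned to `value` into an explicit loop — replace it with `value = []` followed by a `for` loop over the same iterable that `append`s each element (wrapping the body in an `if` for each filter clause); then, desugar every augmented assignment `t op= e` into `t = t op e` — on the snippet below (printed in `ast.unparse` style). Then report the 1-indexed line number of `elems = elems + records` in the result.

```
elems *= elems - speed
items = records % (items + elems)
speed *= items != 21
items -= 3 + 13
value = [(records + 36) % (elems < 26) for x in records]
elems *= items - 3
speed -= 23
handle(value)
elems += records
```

11

Transformed code:
elems = elems * (elems - speed)
items = records % (items + elems)
speed = speed * (items != 21)
items = items - (3 + 13)
value = []
for x in records:
    value.append((records + 36) % (elems < 26))
elems = elems * (items - 3)
speed = speed - 23
handle(value)
elems = elems + records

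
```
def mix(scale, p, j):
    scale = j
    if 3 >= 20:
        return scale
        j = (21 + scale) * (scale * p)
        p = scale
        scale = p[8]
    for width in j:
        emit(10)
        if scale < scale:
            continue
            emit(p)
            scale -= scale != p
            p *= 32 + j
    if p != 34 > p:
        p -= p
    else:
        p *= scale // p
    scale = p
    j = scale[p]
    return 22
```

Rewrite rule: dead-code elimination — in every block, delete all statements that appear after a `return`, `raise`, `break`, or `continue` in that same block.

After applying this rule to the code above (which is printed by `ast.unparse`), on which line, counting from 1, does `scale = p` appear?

Transformed code:
def mix(scale, p, j):
    scale = j
    if 3 >= 20:
        return scale
    for width in j:
        emit(10)
        if scale < scale:
            continue
    if p != 34 > p:
        p -= p
    else:
        p *= scale // p
    scale = p
    j = scale[p]
    return 22

13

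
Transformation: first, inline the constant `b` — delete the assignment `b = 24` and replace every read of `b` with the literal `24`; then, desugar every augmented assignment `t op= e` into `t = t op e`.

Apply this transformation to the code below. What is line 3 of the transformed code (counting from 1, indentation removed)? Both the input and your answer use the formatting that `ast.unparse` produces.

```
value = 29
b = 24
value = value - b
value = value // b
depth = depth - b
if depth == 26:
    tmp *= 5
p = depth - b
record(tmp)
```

Transformed code:
value = 29
value = value - 24
value = value // 24
depth = depth - 24
if depth == 26:
    tmp = tmp * 5
p = depth - 24
record(tmp)

value = value // 24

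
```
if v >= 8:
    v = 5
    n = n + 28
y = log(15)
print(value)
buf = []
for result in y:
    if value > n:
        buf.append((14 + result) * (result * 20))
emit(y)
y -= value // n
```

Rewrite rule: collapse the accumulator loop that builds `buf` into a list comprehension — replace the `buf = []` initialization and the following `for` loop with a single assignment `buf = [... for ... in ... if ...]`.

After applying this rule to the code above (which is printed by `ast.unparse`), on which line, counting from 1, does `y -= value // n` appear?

8

Transformed code:
if v >= 8:
    v = 5
    n = n + 28
y = log(15)
print(value)
buf = [(14 + result) * (result * 20) for result in y if value > n]
emit(y)
y -= value // n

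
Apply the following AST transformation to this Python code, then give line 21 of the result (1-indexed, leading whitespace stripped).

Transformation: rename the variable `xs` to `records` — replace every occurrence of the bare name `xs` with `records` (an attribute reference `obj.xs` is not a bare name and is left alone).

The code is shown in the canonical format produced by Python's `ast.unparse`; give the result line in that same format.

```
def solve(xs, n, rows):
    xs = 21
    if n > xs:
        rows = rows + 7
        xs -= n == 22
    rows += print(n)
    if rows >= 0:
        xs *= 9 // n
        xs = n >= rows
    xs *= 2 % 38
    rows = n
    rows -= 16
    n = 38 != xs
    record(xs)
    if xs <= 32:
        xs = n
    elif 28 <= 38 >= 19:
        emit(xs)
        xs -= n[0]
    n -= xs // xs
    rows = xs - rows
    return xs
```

Transformed code:
def solve(records, n, rows):
    records = 21
    if n > records:
        rows = rows + 7
        records -= n == 22
    rows += print(n)
    if rows >= 0:
        records *= 9 // n
        records = n >= rows
    records *= 2 % 38
    rows = n
    rows -= 16
    n = 38 != records
    record(records)
    if records <= 32:
        records = n
    elif 28 <= 38 >= 19:
        emit(records)
        records -= n[0]
    n -= records // records
    rows = records - rows
    return records

rows = records - rows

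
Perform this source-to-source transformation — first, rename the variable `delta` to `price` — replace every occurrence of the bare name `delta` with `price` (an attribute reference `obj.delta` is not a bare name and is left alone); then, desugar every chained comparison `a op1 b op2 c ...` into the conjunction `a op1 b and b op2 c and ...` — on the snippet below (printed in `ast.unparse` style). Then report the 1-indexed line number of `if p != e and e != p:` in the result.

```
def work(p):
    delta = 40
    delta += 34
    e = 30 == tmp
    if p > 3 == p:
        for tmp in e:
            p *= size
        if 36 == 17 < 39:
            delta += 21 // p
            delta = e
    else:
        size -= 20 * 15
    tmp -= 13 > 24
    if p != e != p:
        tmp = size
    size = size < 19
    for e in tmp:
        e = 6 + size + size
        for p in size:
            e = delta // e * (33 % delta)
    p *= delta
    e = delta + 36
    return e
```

Transformed code:
def work(p):
    price = 40
    price += 34
    e = 30 == tmp
    if p > 3 and 3 == p:
        for tmp in e:
            p *= size
        if 36 == 17 and 17 < 39:
            price += 21 // p
            price = e
    else:
        size -= 20 * 15
    tmp -= 13 > 24
    if p != e and e != p:
        tmp = size
    size = size < 19
    for e in tmp:
        e = 6 + size + size
        for p in size:
            e = price // e * (33 % price)
    p *= price
    e = price + 36
    return e

14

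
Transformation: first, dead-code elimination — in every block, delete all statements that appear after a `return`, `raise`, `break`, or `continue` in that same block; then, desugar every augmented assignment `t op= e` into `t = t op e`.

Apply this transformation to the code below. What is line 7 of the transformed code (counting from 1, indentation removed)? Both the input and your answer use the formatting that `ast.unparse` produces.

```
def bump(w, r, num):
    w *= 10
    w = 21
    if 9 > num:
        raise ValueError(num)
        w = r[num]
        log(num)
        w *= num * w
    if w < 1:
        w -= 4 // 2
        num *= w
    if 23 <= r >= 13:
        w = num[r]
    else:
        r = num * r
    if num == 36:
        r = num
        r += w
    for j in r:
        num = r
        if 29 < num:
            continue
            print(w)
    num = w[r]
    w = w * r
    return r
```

Transformed code:
def bump(w, r, num):
    w = w * 10
    w = 21
    if 9 > num:
        raise ValueError(num)
    if w < 1:
        w = w - 4 // 2
        num = num * w
    if 23 <= r >= 13:
        w = num[r]
    else:
        r = num * r
    if num == 36:
        r = num
        r = r + w
    for j in r:
        num = r
        if 29 < num:
            continue
    num = w[r]
    w = w * r
    return r

w = w - 4 // 2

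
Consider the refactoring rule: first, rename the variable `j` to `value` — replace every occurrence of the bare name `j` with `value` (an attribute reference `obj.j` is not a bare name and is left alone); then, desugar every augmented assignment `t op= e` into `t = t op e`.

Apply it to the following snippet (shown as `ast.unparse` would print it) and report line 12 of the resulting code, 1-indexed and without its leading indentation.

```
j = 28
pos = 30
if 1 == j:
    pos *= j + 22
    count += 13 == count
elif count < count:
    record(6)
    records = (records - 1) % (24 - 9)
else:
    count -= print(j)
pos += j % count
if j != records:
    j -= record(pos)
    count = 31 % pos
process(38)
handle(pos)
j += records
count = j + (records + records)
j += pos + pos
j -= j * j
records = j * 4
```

if value != records:

Transformed code:
value = 28
pos = 30
if 1 == value:
    pos = pos * (value + 22)
    count = count + (13 == count)
elif count < count:
    record(6)
    records = (records - 1) % (24 - 9)
else:
    count = count - print(value)
pos = pos + value % count
if value != records:
    value = value - record(pos)
    count = 31 % pos
process(38)
handle(pos)
value = value + records
count = value + (records + records)
value = value + (pos + pos)
value = value - value * value
records = value * 4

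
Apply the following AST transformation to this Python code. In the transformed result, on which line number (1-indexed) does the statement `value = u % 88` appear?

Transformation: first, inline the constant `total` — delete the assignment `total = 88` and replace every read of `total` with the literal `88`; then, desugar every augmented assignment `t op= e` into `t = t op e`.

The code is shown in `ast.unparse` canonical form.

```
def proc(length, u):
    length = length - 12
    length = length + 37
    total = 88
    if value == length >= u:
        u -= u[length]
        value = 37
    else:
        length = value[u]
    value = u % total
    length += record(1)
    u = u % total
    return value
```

Transformed code:
def proc(length, u):
    length = length - 12
    length = length + 37
    if value == length >= u:
        u = u - u[length]
        value = 37
    else:
        length = value[u]
    value = u % 88
    length = length + record(1)
    u = u % 88
    return value

9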